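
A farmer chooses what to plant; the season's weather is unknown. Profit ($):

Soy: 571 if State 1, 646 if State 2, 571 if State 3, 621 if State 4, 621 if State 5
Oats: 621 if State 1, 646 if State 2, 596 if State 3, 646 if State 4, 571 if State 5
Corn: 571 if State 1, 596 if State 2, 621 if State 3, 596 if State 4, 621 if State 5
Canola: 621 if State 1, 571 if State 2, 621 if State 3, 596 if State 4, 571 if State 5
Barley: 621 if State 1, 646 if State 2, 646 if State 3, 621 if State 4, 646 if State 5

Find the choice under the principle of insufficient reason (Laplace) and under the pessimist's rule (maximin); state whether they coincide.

laplace → Barley; maximin → Barley (agree)

Row averages: Soy=606, Oats=616, Corn=601, Canola=596, Barley=636
Highest average = 636 → Barley.
Row minima: Soy=571, Oats=571, Corn=571, Canola=571, Barley=621
Best worst-case = 621 → Barley.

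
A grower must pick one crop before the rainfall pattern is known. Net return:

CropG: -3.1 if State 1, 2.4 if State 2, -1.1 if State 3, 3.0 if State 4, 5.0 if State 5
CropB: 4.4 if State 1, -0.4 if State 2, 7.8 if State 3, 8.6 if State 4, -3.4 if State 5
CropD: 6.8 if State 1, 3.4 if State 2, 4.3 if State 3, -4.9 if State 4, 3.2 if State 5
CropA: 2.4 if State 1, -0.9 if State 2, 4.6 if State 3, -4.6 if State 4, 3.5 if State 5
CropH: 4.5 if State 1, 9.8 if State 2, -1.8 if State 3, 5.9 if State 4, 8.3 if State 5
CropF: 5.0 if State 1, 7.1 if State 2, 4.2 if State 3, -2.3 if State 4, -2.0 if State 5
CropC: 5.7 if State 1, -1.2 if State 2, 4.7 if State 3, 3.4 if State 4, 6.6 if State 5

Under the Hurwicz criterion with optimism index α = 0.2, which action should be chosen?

CropH

CropG: 0.2·5.0 + 0.8·(-3.1) = -1.48
CropB: 0.2·8.6 + 0.8·(-3.4) = -1
CropD: 0.2·6.8 + 0.8·(-4.9) = -2.56
CropA: 0.2·4.6 + 0.8·(-4.6) = -2.76
CropH: 0.2·9.8 + 0.8·(-1.8) = 0.52
CropF: 0.2·7.1 + 0.8·(-2.3) = -0.42
CropC: 0.2·6.6 + 0.8·(-1.2) = 0.36
Highest Hurwicz score = 0.52 → CropH.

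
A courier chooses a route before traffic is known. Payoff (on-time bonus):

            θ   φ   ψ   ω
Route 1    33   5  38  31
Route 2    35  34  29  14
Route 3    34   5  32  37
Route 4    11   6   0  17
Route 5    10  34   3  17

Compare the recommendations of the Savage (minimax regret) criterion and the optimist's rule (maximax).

minimax regret → Route 2; maximax → Route 1 (disagree)

Column bests: θ=35, φ=34, ψ=38, ω=37.
Route 1 regrets: 2, 29, 0, 6 → max 29
Route 2 regrets: 0, 0, 9, 23 → max 23
Route 3 regrets: 1, 29, 6, 0 → max 29
Route 4 regrets: 24, 28, 38, 20 → max 38
Route 5 regrets: 25, 0, 35, 20 → max 35
Smallest max regret = 23 → Route 2.
Row maxima: Route 1=38, Route 2=35, Route 3=37, Route 4=17, Route 5=34
Best best-case = 38 → Route 1.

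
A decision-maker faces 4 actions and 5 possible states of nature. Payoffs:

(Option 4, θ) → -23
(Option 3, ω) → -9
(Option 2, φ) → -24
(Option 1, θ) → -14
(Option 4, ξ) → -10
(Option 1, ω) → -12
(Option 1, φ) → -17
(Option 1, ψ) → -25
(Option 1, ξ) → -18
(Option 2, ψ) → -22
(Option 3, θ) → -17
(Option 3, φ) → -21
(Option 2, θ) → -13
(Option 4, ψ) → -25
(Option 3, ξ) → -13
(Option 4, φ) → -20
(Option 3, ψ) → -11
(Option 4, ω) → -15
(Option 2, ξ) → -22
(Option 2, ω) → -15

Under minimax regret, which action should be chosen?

Column bests: θ=-13, φ=-17, ψ=-11, ω=-9, ξ=-10.
Option 1 regrets: 1, 0, 14, 3, 8 → max 14
Option 2 regrets: 0, 7, 11, 6, 12 → max 12
Option 3 regrets: 4, 4, 0, 0, 3 → max 4
Option 4 regrets: 10, 3, 14, 6, 0 → max 14
Smallest max regret = 4 → Option 3.

Option 3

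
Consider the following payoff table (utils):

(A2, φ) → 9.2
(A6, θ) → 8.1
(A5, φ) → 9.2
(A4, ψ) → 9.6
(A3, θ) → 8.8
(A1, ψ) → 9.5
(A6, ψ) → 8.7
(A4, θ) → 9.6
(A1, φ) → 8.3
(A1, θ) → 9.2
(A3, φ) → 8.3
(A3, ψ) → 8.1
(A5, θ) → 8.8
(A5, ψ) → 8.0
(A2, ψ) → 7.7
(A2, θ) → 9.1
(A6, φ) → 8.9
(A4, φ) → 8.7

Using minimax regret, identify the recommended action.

Column bests: θ=9.6, φ=9.2, ψ=9.6.
A1 regrets: 0.4, 0.9, 0.1 → max 0.9
A2 regrets: 0.5, 0.0, 1.9 → max 1.9
A3 regrets: 0.8, 0.9, 1.5 → max 1.5
A4 regrets: 0.0, 0.5, 0.0 → max 0.5
A5 regrets: 0.8, 0.0, 1.6 → max 1.6
A6 regrets: 1.5, 0.3, 0.9 → max 1.5
Smallest max regret = 0.5 → A4.

A4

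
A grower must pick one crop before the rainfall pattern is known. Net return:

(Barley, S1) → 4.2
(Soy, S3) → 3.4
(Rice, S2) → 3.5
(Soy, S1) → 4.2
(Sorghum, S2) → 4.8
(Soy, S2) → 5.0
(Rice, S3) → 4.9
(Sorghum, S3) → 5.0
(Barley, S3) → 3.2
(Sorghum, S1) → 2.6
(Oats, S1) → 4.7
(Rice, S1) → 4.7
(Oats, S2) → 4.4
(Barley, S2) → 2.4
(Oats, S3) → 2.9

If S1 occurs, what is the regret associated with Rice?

0.0

Best payoff under S1 is 4.7.
Regret = 4.7 − 4.7 = 0.0.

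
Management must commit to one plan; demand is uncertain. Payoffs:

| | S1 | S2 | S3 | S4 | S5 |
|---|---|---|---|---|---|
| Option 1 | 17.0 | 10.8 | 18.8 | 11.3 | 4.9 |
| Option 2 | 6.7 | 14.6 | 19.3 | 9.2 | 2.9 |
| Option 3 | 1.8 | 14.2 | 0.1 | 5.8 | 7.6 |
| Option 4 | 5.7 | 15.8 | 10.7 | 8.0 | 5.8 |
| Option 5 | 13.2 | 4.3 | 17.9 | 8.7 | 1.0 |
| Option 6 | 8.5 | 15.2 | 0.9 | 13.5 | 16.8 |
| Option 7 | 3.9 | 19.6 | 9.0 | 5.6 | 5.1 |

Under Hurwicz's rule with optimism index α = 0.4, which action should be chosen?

Option 1

Option 1: 0.4·18.8 + 0.6·4.9 = 10.46
Option 2: 0.4·19.3 + 0.6·2.9 = 9.46
Option 3: 0.4·14.2 + 0.6·0.1 = 5.74
Option 4: 0.4·15.8 + 0.6·5.7 = 9.74
Option 5: 0.4·17.9 + 0.6·1.0 = 7.76
Option 6: 0.4·16.8 + 0.6·0.9 = 7.26
Option 7: 0.4·19.6 + 0.6·3.9 = 10.18
Highest Hurwicz score = 10.46 → Option 1.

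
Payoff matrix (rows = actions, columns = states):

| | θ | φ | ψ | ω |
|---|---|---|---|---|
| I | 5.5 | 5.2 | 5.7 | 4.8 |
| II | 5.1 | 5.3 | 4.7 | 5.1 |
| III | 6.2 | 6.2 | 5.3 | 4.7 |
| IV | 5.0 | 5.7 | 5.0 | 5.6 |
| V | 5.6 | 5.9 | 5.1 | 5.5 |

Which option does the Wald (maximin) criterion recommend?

Row minima: I=4.8, II=4.7, III=4.7, IV=5.0, V=5.1
Best worst-case = 5.1 → V.

V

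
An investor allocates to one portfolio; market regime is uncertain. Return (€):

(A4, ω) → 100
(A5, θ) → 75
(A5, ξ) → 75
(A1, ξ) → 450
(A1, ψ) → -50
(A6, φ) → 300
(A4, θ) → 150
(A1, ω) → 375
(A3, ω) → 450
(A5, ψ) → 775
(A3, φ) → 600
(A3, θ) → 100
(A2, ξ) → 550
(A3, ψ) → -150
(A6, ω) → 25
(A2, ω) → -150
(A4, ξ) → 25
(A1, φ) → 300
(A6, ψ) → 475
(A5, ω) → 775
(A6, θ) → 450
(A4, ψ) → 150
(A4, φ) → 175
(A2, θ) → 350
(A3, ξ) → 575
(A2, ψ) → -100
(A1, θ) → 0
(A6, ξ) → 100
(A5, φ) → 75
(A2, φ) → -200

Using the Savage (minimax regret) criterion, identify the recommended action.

Column bests: θ=450, φ=600, ψ=775, ω=775, ξ=575.
A1 regrets: 450, 300, 825, 400, 125 → max 825
A2 regrets: 100, 800, 875, 925, 25 → max 925
A3 regrets: 350, 0, 925, 325, 0 → max 925
A4 regrets: 300, 425, 625, 675, 550 → max 675
A5 regrets: 375, 525, 0, 0, 500 → max 525
A6 regrets: 0, 300, 300, 750, 475 → max 750
Smallest max regret = 525 → A5.

A5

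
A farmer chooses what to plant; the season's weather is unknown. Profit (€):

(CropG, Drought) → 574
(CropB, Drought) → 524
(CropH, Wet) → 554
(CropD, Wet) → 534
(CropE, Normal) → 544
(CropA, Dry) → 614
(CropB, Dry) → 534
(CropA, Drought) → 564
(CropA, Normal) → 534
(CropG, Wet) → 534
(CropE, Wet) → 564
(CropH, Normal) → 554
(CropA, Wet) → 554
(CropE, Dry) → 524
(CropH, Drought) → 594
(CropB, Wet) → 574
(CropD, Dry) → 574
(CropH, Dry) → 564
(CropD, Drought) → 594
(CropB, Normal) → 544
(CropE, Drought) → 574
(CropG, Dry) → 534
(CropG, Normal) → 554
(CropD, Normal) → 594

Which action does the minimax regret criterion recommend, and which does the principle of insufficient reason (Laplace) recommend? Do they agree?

minimax regret → CropD; laplace → CropD (agree)

Column bests: Drought=594, Dry=614, Normal=594, Wet=574.
CropB regrets: 70, 80, 50, 0 → max 80
CropG regrets: 20, 80, 40, 40 → max 80
CropA regrets: 30, 0, 60, 20 → max 60
CropD regrets: 0, 40, 0, 40 → max 40
CropE regrets: 20, 90, 50, 10 → max 90
CropH regrets: 0, 50, 40, 20 → max 50
Smallest max regret = 40 → CropD.
Row averages: CropB=544, CropG=549, CropA=566.5, CropD=574, CropE=551.5, CropH=566.5
Highest average = 574 → CropD.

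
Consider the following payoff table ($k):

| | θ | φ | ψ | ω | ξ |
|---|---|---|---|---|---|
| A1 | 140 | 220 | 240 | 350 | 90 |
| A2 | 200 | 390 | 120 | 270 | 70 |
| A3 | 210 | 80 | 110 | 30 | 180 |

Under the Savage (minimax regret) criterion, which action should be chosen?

Column bests: θ=210, φ=390, ψ=240, ω=350, ξ=180.
A1 regrets: 70, 170, 0, 0, 90 → max 170
A2 regrets: 10, 0, 120, 80, 110 → max 120
A3 regrets: 0, 310, 130, 320, 0 → max 320
Smallest max regret = 120 → A2.

A2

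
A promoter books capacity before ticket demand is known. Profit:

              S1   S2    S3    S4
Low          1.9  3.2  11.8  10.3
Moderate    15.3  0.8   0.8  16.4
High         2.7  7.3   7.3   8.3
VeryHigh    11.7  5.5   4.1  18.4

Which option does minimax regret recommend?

VeryHigh

Column bests: S1=15.3, S2=7.3, S3=11.8, S4=18.4.
Low regrets: 13.4, 4.1, 0.0, 8.1 → max 13.4
Moderate regrets: 0.0, 6.5, 11.0, 2.0 → max 11.0
High regrets: 12.6, 0.0, 4.5, 10.1 → max 12.6
VeryHigh regrets: 3.6, 1.8, 7.7, 0.0 → max 7.7
Smallest max regret = 7.7 → VeryHigh.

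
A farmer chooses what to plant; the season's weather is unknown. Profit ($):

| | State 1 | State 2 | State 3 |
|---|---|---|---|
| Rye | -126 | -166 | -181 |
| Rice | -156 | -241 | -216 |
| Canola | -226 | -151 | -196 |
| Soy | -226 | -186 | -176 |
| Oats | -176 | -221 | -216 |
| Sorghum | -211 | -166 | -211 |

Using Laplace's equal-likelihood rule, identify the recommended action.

Rye

Row averages: Rye=-473/3, Rice=-613/3, Canola=-191, Soy=-196, Oats=-613/3, Sorghum=-196
Highest average = -473/3 → Rye.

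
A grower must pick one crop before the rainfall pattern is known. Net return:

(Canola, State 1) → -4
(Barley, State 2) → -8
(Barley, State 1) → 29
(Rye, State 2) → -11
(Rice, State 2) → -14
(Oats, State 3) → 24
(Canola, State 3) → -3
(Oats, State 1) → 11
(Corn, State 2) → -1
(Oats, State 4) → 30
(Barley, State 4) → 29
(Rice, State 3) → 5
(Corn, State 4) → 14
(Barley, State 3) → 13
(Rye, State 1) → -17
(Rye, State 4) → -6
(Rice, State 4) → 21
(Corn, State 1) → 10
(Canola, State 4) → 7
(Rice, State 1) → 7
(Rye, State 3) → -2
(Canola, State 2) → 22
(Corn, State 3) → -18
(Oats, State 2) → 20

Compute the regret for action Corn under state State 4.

Best payoff under State 4 is 30.
Regret = 30 − 14 = 16.

16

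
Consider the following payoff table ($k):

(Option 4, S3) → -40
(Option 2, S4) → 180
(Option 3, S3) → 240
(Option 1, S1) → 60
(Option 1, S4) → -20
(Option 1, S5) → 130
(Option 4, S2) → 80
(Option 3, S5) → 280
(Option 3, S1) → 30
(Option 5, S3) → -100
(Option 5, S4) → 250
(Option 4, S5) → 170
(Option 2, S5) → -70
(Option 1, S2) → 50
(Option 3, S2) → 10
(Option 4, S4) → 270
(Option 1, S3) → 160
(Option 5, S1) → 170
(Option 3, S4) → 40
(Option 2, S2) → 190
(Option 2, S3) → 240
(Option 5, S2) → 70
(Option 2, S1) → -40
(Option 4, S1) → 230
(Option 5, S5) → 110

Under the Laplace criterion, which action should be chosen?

Row averages: Option 1=76, Option 2=100, Option 3=120, Option 4=142, Option 5=100
Highest average = 142 → Option 4.

Option 4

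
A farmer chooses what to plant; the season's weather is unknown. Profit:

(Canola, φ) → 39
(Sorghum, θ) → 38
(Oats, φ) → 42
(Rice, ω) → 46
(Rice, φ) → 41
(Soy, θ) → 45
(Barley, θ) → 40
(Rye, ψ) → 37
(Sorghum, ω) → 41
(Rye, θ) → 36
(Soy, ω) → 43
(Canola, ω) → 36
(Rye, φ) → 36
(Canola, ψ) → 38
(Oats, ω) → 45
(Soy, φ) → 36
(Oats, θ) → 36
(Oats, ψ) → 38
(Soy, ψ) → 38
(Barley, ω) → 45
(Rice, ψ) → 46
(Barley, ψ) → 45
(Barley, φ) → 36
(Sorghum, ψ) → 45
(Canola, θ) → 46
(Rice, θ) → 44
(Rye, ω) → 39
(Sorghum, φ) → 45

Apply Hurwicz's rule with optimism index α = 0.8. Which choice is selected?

Rice

Rice: 0.8·46 + 0.2·41 = 45
Sorghum: 0.8·45 + 0.2·38 = 43.6
Barley: 0.8·45 + 0.2·36 = 43.2
Canola: 0.8·46 + 0.2·36 = 44
Soy: 0.8·45 + 0.2·36 = 43.2
Rye: 0.8·39 + 0.2·36 = 38.4
Oats: 0.8·45 + 0.2·36 = 43.2
Highest Hurwicz score = 45 → Rice.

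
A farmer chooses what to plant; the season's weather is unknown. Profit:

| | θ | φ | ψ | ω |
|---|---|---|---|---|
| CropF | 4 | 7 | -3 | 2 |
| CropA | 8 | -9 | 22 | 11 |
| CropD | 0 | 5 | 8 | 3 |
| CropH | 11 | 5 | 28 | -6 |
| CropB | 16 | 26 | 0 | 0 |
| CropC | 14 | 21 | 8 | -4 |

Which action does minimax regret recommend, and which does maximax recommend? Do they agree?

Column bests: θ=16, φ=26, ψ=28, ω=11.
CropF regrets: 12, 19, 31, 9 → max 31
CropA regrets: 8, 35, 6, 0 → max 35
CropD regrets: 16, 21, 20, 8 → max 21
CropH regrets: 5, 21, 0, 17 → max 21
CropB regrets: 0, 0, 28, 11 → max 28
CropC regrets: 2, 5, 20, 15 → max 20
Smallest max regret = 20 → CropC.
Row maxima: CropF=7, CropA=22, CropD=8, CropH=28, CropB=26, CropC=21
Best best-case = 28 → CropH.

minimax regret → CropC; maximax → CropH (disagree)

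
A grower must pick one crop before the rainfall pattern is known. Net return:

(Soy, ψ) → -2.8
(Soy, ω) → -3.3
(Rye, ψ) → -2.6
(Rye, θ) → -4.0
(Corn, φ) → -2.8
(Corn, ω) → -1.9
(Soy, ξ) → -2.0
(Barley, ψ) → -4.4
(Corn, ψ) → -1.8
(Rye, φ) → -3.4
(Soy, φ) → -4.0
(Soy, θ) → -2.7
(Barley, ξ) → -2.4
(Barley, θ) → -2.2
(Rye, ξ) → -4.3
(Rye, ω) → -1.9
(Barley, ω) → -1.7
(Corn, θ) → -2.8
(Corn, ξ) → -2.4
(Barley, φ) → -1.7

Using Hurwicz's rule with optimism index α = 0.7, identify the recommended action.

Barley: 0.7·(-1.7) + 0.3·(-4.4) = -2.51
Rye: 0.7·(-1.9) + 0.3·(-4.3) = -2.62
Corn: 0.7·(-1.8) + 0.3·(-2.8) = -2.1
Soy: 0.7·(-2.0) + 0.3·(-4.0) = -2.6
Highest Hurwicz score = -2.1 → Corn.

Corn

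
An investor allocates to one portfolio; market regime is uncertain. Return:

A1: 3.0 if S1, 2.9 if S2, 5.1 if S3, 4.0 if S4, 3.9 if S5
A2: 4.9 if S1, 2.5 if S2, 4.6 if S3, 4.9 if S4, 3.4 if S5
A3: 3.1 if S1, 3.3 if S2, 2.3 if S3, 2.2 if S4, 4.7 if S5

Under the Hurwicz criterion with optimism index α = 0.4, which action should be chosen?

A1: 0.4·5.1 + 0.6·2.9 = 3.78
A2: 0.4·4.9 + 0.6·2.5 = 3.46
A3: 0.4·4.7 + 0.6·2.2 = 3.2
Highest Hurwicz score = 3.78 → A1.

A1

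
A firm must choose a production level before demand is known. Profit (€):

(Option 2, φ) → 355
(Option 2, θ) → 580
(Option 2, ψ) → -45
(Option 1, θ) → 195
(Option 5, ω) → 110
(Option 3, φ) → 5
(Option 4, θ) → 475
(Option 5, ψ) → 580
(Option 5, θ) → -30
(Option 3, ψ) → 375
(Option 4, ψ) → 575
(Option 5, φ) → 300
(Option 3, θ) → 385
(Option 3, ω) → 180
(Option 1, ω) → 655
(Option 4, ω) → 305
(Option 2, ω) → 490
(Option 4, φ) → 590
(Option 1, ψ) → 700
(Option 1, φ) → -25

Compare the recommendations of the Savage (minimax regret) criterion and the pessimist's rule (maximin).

minimax regret → Option 4; maximin → Option 4 (agree)

Column bests: θ=580, φ=590, ψ=700, ω=655.
Option 1 regrets: 385, 615, 0, 0 → max 615
Option 2 regrets: 0, 235, 745, 165 → max 745
Option 3 regrets: 195, 585, 325, 475 → max 585
Option 4 regrets: 105, 0, 125, 350 → max 350
Option 5 regrets: 610, 290, 120, 545 → max 610
Smallest max regret = 350 → Option 4.
Row minima: Option 1=-25, Option 2=-45, Option 3=5, Option 4=305, Option 5=-30
Best worst-case = 305 → Option 4.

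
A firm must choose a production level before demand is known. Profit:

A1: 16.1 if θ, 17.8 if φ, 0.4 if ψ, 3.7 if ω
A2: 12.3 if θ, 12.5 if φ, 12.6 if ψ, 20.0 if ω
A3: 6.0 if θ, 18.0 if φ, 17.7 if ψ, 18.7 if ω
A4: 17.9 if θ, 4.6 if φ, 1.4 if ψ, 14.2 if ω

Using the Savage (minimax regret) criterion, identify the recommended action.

A2

Column bests: θ=17.9, φ=18.0, ψ=17.7, ω=20.0.
A1 regrets: 1.8, 0.2, 17.3, 16.3 → max 17.3
A2 regrets: 5.6, 5.5, 5.1, 0.0 → max 5.6
A3 regrets: 11.9, 0.0, 0.0, 1.3 → max 11.9
A4 regrets: 0.0, 13.4, 16.3, 5.8 → max 16.3
Smallest max regret = 5.6 → A2.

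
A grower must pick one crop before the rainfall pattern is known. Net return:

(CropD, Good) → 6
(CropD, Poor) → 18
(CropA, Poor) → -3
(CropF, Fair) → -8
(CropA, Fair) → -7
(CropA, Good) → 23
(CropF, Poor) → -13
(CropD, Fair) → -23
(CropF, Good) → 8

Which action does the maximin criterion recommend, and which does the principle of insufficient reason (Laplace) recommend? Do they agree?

maximin → CropA; laplace → CropA (agree)

Row minima: CropF=-13, CropA=-7, CropD=-23
Best worst-case = -7 → CropA.
Row averages: CropF=-13/3, CropA=13/3, CropD=1/3
Highest average = 13/3 → CropA.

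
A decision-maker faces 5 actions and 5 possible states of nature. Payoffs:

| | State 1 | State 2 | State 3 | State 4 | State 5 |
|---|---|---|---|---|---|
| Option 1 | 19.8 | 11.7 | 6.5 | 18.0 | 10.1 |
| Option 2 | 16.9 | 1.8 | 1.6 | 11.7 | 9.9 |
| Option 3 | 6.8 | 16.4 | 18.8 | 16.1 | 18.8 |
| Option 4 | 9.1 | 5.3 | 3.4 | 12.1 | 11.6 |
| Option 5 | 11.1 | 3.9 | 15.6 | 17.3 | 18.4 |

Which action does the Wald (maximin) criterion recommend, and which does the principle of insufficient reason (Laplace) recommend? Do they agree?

Row minima: Option 1=6.5, Option 2=1.6, Option 3=6.8, Option 4=3.4, Option 5=3.9
Best worst-case = 6.8 → Option 3.
Row averages: Option 1=13.22, Option 2=8.38, Option 3=15.38, Option 4=8.3, Option 5=13.26
Highest average = 15.38 → Option 3.

maximin → Option 3; laplace → Option 3 (agree)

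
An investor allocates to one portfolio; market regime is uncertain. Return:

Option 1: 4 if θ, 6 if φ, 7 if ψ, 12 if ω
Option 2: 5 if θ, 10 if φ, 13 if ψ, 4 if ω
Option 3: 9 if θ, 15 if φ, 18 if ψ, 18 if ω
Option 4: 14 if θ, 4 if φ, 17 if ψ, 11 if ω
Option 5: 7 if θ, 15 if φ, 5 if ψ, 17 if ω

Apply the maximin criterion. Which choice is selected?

Row minima: Option 1=4, Option 2=4, Option 3=9, Option 4=4, Option 5=5
Best worst-case = 9 → Option 3.

Option 3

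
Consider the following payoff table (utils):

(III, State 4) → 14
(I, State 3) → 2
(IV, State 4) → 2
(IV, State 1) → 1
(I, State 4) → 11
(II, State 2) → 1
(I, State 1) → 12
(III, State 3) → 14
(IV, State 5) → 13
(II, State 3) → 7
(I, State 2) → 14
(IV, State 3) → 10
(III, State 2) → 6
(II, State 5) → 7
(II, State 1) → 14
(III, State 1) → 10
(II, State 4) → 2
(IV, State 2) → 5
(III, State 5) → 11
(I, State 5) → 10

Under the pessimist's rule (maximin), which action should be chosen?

III

Row minima: I=2, II=1, III=6, IV=1
Best worst-case = 6 → III.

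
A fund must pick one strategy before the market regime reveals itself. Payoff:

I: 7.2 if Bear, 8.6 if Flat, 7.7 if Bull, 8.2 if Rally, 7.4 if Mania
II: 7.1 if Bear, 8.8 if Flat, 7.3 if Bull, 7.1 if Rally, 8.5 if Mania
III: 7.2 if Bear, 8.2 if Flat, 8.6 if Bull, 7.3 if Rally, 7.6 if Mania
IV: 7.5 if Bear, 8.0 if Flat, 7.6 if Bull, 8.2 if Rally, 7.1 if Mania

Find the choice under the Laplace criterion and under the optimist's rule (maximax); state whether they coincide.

Row averages: I=7.82, II=7.76, III=7.78, IV=7.68
Highest average = 7.82 → I.
Row maxima: I=8.6, II=8.8, III=8.6, IV=8.2
Best best-case = 8.8 → II.

laplace → I; maximax → II (disagree)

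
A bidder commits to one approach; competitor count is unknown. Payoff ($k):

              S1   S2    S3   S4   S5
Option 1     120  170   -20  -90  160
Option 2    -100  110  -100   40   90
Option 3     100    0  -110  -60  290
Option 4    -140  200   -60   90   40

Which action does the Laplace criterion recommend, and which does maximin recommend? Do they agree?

laplace → Option 1; maximin → Option 1 (agree)

Row averages: Option 1=68, Option 2=8, Option 3=44, Option 4=26
Highest average = 68 → Option 1.
Row minima: Option 1=-90, Option 2=-100, Option 3=-110, Option 4=-140
Best worst-case = -90 → Option 1.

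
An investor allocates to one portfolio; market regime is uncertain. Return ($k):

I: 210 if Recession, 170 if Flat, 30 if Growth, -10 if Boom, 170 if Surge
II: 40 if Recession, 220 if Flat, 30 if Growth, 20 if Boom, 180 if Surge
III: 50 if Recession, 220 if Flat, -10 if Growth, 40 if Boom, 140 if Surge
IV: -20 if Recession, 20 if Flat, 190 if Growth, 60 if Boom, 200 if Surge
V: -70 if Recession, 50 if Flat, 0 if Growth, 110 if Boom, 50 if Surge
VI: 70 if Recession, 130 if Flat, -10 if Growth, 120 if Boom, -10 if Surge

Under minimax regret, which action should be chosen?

I

Column bests: Recession=210, Flat=220, Growth=190, Boom=120, Surge=200.
I regrets: 0, 50, 160, 130, 30 → max 160
II regrets: 170, 0, 160, 100, 20 → max 170
III regrets: 160, 0, 200, 80, 60 → max 200
IV regrets: 230, 200, 0, 60, 0 → max 230
V regrets: 280, 170, 190, 10, 150 → max 280
VI regrets: 140, 90, 200, 0, 210 → max 210
Smallest max regret = 160 → I.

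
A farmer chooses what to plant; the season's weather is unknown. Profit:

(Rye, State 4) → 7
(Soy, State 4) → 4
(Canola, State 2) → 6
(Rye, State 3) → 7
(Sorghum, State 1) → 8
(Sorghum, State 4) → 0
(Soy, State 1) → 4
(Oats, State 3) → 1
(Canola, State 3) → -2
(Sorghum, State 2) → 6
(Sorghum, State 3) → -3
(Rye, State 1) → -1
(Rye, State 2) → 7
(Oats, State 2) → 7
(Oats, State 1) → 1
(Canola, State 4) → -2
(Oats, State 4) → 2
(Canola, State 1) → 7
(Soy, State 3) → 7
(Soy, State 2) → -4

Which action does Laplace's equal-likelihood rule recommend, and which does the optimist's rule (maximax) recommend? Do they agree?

laplace → Rye; maximax → Sorghum (disagree)

Row averages: Canola=2.25, Sorghum=2.75, Soy=2.75, Oats=2.75, Rye=5
Highest average = 5 → Rye.
Row maxima: Canola=7, Sorghum=8, Soy=7, Oats=7, Rye=7
Best best-case = 8 → Sorghum.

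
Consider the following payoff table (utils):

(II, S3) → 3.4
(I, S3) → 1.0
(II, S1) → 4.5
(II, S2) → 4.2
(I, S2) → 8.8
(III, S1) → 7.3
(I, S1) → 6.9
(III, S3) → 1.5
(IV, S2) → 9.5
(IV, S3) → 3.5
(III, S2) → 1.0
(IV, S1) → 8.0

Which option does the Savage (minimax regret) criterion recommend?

Column bests: S1=8.0, S2=9.5, S3=3.5.
I regrets: 1.1, 0.7, 2.5 → max 2.5
II regrets: 3.5, 5.3, 0.1 → max 5.3
III regrets: 0.7, 8.5, 2.0 → max 8.5
IV regrets: 0.0, 0.0, 0.0 → max 0.0
Smallest max regret = 0.0 → IV.

IV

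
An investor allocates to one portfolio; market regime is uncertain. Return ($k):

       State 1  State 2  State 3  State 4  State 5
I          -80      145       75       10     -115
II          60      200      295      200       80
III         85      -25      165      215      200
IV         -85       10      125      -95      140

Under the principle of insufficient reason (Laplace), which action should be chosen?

II

Row averages: I=7, II=167, III=128, IV=19
Highest average = 167 → II.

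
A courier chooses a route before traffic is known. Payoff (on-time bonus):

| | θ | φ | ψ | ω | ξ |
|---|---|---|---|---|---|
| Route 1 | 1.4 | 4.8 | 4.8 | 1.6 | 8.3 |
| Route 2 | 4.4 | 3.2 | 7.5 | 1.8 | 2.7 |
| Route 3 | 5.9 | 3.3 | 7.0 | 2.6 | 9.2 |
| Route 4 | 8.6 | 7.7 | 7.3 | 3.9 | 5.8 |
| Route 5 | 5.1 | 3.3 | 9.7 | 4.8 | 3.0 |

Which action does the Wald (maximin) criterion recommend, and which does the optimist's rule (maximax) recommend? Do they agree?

Row minima: Route 1=1.4, Route 2=1.8, Route 3=2.6, Route 4=3.9, Route 5=3.0
Best worst-case = 3.9 → Route 4.
Row maxima: Route 1=8.3, Route 2=7.5, Route 3=9.2, Route 4=8.6, Route 5=9.7
Best best-case = 9.7 → Route 5.

maximin → Route 4; maximax → Route 5 (disagree)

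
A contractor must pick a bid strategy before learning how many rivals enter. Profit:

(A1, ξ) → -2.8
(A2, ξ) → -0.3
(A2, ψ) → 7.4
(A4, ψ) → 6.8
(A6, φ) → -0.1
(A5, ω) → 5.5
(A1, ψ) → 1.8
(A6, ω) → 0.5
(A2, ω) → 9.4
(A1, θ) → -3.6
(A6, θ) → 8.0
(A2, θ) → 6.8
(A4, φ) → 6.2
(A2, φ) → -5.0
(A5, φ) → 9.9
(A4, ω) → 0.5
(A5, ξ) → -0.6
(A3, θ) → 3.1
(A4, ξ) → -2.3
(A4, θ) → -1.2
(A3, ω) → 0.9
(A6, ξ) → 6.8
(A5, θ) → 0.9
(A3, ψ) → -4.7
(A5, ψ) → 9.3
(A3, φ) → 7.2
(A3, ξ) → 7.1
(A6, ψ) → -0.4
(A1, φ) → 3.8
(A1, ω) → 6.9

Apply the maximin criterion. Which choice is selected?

Row minima: A1=-3.6, A2=-5.0, A3=-4.7, A4=-2.3, A5=-0.6, A6=-0.4
Best worst-case = -0.4 → A6.

A6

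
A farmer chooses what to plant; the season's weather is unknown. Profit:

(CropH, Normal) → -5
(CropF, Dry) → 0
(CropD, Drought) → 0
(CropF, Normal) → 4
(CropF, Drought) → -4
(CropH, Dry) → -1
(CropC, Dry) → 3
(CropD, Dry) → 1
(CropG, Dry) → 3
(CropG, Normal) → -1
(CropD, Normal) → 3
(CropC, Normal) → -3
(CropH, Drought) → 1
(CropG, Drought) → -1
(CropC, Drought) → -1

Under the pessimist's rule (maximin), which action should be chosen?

CropD

Row minima: CropD=0, CropC=-3, CropF=-4, CropH=-5, CropG=-1
Best worst-case = 0 → CropD.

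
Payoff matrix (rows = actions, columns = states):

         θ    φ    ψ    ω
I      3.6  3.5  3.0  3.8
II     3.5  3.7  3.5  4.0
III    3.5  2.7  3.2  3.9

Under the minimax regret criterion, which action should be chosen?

Column bests: θ=3.6, φ=3.7, ψ=3.5, ω=4.0.
I regrets: 0.0, 0.2, 0.5, 0.2 → max 0.5
II regrets: 0.1, 0.0, 0.0, 0.0 → max 0.1
III regrets: 0.1, 1.0, 0.3, 0.1 → max 1.0
Smallest max regret = 0.1 → II.

II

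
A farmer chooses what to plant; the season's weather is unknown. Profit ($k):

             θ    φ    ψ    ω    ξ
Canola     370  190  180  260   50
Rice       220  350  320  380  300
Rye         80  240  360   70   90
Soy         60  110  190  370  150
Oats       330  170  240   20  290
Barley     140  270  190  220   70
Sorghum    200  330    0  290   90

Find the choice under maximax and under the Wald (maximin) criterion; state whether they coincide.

Row maxima: Canola=370, Rice=380, Rye=360, Soy=370, Oats=330, Barley=270, Sorghum=330
Best best-case = 380 → Rice.
Row minima: Canola=50, Rice=220, Rye=70, Soy=60, Oats=20, Barley=70, Sorghum=0
Best worst-case = 220 → Rice.

maximax → Rice; maximin → Rice (agree)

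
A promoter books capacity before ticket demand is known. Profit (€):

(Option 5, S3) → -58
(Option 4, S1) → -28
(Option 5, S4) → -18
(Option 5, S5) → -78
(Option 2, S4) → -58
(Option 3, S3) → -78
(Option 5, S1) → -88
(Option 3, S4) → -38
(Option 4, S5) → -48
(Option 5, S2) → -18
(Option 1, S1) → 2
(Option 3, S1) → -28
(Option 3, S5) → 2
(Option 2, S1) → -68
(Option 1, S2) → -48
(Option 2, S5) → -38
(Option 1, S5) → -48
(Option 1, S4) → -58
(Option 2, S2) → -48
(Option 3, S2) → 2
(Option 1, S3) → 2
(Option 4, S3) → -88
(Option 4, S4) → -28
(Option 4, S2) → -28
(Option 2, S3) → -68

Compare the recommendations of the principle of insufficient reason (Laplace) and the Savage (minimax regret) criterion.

laplace → Option 3; minimax regret → Option 1 (disagree)

Row averages: Option 1=-30, Option 2=-56, Option 3=-28, Option 4=-44, Option 5=-52
Highest average = -28 → Option 3.
Column bests: S1=2, S2=2, S3=2, S4=-18, S5=2.
Option 1 regrets: 0, 50, 0, 40, 50 → max 50
Option 2 regrets: 70, 50, 70, 40, 40 → max 70
Option 3 regrets: 30, 0, 80, 20, 0 → max 80
Option 4 regrets: 30, 30, 90, 10, 50 → max 90
Option 5 regrets: 90, 20, 60, 0, 80 → max 90
Smallest max regret = 50 → Option 1.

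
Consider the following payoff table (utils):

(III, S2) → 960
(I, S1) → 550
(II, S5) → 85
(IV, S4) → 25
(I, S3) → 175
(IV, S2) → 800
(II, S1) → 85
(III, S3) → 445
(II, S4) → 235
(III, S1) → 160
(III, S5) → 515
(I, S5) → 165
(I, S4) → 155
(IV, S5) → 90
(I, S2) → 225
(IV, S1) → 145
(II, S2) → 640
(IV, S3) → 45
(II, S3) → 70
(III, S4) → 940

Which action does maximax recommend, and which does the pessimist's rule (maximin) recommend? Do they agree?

Row maxima: I=550, II=640, III=960, IV=800
Best best-case = 960 → III.
Row minima: I=155, II=70, III=160, IV=25
Best worst-case = 160 → III.

maximax → III; maximin → III (agree)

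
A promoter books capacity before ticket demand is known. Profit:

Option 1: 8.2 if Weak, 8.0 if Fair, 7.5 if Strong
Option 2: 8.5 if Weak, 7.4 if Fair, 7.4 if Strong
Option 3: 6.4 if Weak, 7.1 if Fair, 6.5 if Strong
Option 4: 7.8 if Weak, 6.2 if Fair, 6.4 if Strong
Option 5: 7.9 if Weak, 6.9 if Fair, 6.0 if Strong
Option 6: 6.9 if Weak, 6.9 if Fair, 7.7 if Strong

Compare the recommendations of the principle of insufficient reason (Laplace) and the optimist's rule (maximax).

Row averages: Option 1=7.9, Option 2=233/30, Option 3=20/3, Option 4=6.8, Option 5=104/15, Option 6=43/6
Highest average = 7.9 → Option 1.
Row maxima: Option 1=8.2, Option 2=8.5, Option 3=7.1, Option 4=7.8, Option 5=7.9, Option 6=7.7
Best best-case = 8.5 → Option 2.

laplace → Option 1; maximax → Option 2 (disagree)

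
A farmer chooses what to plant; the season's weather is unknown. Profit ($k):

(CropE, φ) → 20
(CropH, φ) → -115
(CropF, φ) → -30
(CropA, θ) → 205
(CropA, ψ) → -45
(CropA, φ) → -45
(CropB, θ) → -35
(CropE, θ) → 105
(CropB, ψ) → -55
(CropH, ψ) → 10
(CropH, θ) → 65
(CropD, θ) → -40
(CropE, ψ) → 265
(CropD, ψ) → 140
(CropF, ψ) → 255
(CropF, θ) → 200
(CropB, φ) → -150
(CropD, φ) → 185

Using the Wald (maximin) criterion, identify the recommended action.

CropE

Row minima: CropF=-30, CropE=20, CropH=-115, CropD=-40, CropB=-150, CropA=-45
Best worst-case = 20 → CropE.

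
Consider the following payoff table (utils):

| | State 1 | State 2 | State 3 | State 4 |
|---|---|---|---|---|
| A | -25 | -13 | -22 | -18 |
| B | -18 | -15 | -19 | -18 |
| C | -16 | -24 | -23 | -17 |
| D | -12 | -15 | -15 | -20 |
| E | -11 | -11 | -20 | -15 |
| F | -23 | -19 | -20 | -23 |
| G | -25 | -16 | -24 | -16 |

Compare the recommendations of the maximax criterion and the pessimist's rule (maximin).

Row maxima: A=-13, B=-15, C=-16, D=-12, E=-11, F=-19, G=-16
Best best-case = -11 → E.
Row minima: A=-25, B=-19, C=-24, D=-20, E=-20, F=-23, G=-25
Best worst-case = -19 → B.

maximax → E; maximin → B (disagree)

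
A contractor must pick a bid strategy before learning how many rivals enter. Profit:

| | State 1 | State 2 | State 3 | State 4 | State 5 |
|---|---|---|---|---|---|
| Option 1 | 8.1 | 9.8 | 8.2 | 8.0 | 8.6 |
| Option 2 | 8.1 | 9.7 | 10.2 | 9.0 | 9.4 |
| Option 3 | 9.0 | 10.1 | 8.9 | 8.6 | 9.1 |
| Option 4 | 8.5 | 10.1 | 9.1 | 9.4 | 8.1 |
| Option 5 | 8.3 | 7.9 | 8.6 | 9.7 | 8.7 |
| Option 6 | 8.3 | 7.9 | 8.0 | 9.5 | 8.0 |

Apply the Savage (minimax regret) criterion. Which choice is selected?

Column bests: State 1=9.0, State 2=10.1, State 3=10.2, State 4=9.7, State 5=9.4.
Option 1 regrets: 0.9, 0.3, 2.0, 1.7, 0.8 → max 2.0
Option 2 regrets: 0.9, 0.4, 0.0, 0.7, 0.0 → max 0.9
Option 3 regrets: 0.0, 0.0, 1.3, 1.1, 0.3 → max 1.3
Option 4 regrets: 0.5, 0.0, 1.1, 0.3, 1.3 → max 1.3
Option 5 regrets: 0.7, 2.2, 1.6, 0.0, 0.7 → max 2.2
Option 6 regrets: 0.7, 2.2, 2.2, 0.2, 1.4 → max 2.2
Smallest max regret = 0.9 → Option 2.

Option 2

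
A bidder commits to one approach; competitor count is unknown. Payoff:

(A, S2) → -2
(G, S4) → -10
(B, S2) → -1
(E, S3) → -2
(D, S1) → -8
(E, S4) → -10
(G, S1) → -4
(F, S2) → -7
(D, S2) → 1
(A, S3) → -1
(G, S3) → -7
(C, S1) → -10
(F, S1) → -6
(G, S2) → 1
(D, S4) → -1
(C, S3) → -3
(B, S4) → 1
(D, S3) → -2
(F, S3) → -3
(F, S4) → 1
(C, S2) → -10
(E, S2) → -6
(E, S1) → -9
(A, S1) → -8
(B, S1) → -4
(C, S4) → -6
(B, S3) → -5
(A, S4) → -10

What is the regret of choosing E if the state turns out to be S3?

Best payoff under S3 is -1.
Regret = -1 − (-2) = 1.

1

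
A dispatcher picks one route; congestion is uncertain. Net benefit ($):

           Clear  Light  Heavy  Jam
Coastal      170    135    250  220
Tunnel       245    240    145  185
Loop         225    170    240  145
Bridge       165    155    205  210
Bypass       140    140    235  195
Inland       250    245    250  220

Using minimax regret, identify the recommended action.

Column bests: Clear=250, Light=245, Heavy=250, Jam=220.
Coastal regrets: 80, 110, 0, 0 → max 110
Tunnel regrets: 5, 5, 105, 35 → max 105
Loop regrets: 25, 75, 10, 75 → max 75
Bridge regrets: 85, 90, 45, 10 → max 90
Bypass regrets: 110, 105, 15, 25 → max 110
Inland regrets: 0, 0, 0, 0 → max 0
Smallest max regret = 0 → Inland.

Inland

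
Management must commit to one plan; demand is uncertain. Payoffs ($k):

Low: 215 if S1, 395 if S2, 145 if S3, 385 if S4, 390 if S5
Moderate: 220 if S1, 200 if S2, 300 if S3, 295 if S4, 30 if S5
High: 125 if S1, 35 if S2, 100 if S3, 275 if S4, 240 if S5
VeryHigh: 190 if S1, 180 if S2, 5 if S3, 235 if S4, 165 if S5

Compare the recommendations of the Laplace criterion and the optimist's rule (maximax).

laplace → Low; maximax → Low (agree)

Row averages: Low=306, Moderate=209, High=155, VeryHigh=155
Highest average = 306 → Low.
Row maxima: Low=395, Moderate=300, High=275, VeryHigh=235
Best best-case = 395 → Low.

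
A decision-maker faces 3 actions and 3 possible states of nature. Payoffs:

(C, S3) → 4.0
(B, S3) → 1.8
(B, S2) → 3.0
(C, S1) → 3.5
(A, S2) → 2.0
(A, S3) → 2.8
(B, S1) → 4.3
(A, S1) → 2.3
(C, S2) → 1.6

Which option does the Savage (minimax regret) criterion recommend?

Column bests: S1=4.3, S2=3.0, S3=4.0.
A regrets: 2.0, 1.0, 1.2 → max 2.0
B regrets: 0.0, 0.0, 2.2 → max 2.2
C regrets: 0.8, 1.4, 0.0 → max 1.4
Smallest max regret = 1.4 → C.

C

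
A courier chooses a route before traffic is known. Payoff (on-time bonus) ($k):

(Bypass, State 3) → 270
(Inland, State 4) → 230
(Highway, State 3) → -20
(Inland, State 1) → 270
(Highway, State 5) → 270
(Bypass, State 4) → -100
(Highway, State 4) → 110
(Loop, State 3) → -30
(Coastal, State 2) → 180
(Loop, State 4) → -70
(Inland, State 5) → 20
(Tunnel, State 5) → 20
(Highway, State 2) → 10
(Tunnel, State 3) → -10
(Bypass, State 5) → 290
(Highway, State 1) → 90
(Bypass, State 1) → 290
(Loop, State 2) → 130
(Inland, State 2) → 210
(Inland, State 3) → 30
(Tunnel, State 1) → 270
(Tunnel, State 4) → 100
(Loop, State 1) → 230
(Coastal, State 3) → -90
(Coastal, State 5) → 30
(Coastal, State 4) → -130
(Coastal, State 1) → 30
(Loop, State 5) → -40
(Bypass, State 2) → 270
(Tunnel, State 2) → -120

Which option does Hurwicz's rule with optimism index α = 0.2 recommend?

Inland

Inland: 0.2·270 + 0.8·20 = 70
Tunnel: 0.2·270 + 0.8·(-120) = -42
Bypass: 0.2·290 + 0.8·(-100) = -22
Coastal: 0.2·180 + 0.8·(-130) = -68
Loop: 0.2·230 + 0.8·(-70) = -10
Highway: 0.2·270 + 0.8·(-20) = 38
Highest Hurwicz score = 70 → Inland.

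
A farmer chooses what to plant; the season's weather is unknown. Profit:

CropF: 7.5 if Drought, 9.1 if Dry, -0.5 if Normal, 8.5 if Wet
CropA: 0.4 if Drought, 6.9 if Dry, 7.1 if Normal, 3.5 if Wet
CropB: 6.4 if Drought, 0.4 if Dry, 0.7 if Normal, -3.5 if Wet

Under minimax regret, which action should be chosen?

CropA

Column bests: Drought=7.5, Dry=9.1, Normal=7.1, Wet=8.5.
CropF regrets: 0.0, 0.0, 7.6, 0.0 → max 7.6
CropA regrets: 7.1, 2.2, 0.0, 5.0 → max 7.1
CropB regrets: 1.1, 8.7, 6.4, 12.0 → max 12.0
Smallest max regret = 7.1 → CropA.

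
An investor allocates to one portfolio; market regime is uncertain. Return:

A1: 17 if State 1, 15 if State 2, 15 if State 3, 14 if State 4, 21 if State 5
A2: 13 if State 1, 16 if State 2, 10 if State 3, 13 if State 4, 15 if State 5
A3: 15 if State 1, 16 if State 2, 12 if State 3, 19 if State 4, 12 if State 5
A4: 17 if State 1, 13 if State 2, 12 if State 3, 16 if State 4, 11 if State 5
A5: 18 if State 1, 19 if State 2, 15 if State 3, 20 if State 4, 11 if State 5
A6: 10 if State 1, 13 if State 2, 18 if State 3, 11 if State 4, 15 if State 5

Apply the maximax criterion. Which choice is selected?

Row maxima: A1=21, A2=16, A3=19, A4=17, A5=20, A6=18
Best best-case = 21 → A1.

A1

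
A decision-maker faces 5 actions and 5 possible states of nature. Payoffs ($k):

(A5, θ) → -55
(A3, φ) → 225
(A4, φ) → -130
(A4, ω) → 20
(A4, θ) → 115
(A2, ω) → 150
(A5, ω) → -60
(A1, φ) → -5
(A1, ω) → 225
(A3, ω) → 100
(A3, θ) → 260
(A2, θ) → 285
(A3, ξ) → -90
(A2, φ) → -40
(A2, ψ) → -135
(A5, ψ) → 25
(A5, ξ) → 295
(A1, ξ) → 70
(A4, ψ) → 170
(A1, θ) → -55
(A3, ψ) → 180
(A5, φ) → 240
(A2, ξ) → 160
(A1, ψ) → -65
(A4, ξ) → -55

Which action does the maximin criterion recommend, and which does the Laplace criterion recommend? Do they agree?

Row minima: A1=-65, A2=-135, A3=-90, A4=-130, A5=-60
Best worst-case = -60 → A5.
Row averages: A1=34, A2=84, A3=135, A4=24, A5=89
Highest average = 135 → A3.

maximin → A5; laplace → A3 (disagree)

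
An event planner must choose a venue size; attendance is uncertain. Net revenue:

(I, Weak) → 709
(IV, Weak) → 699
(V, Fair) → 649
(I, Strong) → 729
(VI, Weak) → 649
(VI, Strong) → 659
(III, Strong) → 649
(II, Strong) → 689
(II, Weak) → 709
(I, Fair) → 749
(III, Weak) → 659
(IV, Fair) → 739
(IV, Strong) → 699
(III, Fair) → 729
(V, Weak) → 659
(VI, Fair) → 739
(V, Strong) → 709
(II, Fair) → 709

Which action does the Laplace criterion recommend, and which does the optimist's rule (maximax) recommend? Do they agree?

laplace → I; maximax → I (agree)

Row averages: I=729, II=2107/3, III=679, IV=2137/3, V=2017/3, VI=2047/3
Highest average = 729 → I.
Row maxima: I=749, II=709, III=729, IV=739, V=709, VI=739
Best best-case = 749 → I.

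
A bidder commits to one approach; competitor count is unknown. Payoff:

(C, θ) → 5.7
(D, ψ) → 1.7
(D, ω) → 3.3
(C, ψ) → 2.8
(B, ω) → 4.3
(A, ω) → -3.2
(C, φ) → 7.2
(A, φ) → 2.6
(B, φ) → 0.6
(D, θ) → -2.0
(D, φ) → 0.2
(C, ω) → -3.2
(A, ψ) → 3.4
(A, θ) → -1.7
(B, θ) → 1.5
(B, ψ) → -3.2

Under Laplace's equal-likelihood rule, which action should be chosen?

Row averages: A=0.275, B=0.8, C=3.125, D=0.8
Highest average = 3.125 → C.

C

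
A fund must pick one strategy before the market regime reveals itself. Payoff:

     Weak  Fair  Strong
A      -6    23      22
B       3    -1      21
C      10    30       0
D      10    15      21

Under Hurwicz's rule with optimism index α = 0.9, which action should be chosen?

A: 0.9·23 + 0.1·(-6) = 20.1
B: 0.9·21 + 0.1·(-1) = 18.8
C: 0.9·30 + 0.1·0 = 27
D: 0.9·21 + 0.1·10 = 19.9
Highest Hurwicz score = 27 → C.

C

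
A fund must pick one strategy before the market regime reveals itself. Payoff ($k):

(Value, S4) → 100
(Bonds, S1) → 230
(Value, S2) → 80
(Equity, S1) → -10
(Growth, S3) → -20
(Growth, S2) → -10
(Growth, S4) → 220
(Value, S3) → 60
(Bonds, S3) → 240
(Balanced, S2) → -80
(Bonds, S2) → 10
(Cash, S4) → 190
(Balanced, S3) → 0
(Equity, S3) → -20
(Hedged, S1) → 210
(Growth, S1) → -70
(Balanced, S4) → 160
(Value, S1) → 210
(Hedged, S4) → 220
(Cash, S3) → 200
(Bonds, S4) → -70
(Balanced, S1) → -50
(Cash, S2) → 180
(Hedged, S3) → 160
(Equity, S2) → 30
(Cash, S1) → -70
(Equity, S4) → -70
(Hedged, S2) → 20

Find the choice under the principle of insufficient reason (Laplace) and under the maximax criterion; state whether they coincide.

Row averages: Value=112.5, Hedged=152.5, Cash=125, Bonds=102.5, Balanced=7.5, Equity=-17.5, Growth=30
Highest average = 152.5 → Hedged.
Row maxima: Value=210, Hedged=220, Cash=200, Bonds=240, Balanced=160, Equity=30, Growth=220
Best best-case = 240 → Bonds.

laplace → Hedged; maximax → Bonds (disagree)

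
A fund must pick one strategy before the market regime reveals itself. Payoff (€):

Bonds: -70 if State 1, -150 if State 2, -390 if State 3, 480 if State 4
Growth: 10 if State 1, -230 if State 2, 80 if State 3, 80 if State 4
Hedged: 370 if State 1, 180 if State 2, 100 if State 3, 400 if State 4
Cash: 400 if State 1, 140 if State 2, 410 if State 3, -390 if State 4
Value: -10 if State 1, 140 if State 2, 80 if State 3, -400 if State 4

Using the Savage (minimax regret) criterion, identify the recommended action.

Hedged

Column bests: State 1=400, State 2=180, State 3=410, State 4=480.
Bonds regrets: 470, 330, 800, 0 → max 800
Growth regrets: 390, 410, 330, 400 → max 410
Hedged regrets: 30, 0, 310, 80 → max 310
Cash regrets: 0, 40, 0, 870 → max 870
Value regrets: 410, 40, 330, 880 → max 880
Smallest max regret = 310 → Hedged.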